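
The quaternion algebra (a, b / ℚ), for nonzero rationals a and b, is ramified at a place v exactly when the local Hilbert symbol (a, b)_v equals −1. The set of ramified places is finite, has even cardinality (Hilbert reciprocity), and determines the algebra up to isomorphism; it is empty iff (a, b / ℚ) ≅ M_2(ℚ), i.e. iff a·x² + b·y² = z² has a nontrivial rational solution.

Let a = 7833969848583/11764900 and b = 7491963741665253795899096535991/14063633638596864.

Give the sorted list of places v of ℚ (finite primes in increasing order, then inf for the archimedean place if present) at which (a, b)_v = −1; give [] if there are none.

[2, 17]

(a, b) ≡ (527, 31) mod (ℚ^×)²; places V = {2, 3, 5, 7, 13, 17, 19, 23, 31, ∞}.
(a,b)_31: α=3, u≡23; β=7, v≡1 (mod 31); (23|31)=-1, (1|31)=+1; sign (−1)^1·-1^7·+1^3 = +1.
(a,b)_7: α=-6, u≡2; β=-14, v≡5 (mod 7); (2|7)=+1, (5|7)=-1; sign (−1)^0·+1^-14·-1^-6 = +1.
(a,b)_2: α=-2, β=-8; u≡7, v≡7 (mod 8); ε(u)ε(v)=1·1, αω(v)=-2·0, βω(u)=-8·0; sum ≡ 1  ⇒  -1.
(a,b)_∞: sgn(527)=+, sgn(31)=+, so +1.
(a,b)_3: α=4, u≡2; β=-4, v≡1 (mod 3); (2|3)=-1, (1|3)=+1; sign (−1)^0·-1^-4·+1^4 = +1.
(a,b)_19: α=2, u≡13; β=4, v≡13 (mod 19); (13|19)=-1, (13|19)=-1; sign (−1)^0·-1^4·-1^2 = +1.
(a,b)_17: α=1, u≡3; β=4, v≡7 (mod 17); (3|17)=-1, (7|17)=-1; sign (−1)^0·-1^4·-1^1 = -1.
(a,b)_13: α=0, u≡2; β=2, v≡5 (mod 13); (2|13)=-1, (5|13)=-1; sign (−1)^0·-1^2·-1^0 = +1.
(a,b)_5: α=-2, u≡3; β=0, v≡4 (mod 5); (3|5)=-1, (4|5)=+1; sign (−1)^0·-1^0·+1^-2 = +1.
(a,b)_23: α=2, u≡14; β=6, v≡9 (mod 23); (14|23)=-1, (9|23)=+1; sign (−1)^0·-1^6·+1^2 = +1.
(527, 31 / ℚ) ramifies at {2, 17}: a division algebra.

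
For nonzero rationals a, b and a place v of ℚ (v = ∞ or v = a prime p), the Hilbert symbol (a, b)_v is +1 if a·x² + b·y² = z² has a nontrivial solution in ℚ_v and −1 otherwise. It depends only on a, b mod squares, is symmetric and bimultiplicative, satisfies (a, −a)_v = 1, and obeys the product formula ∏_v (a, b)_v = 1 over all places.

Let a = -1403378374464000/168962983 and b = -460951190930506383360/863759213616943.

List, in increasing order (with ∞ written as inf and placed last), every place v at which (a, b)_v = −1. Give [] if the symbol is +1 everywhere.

Mod squares: a ≡ -23870, b ≡ -2170. Check v ∈ {∞, 2, 3, 5, 7, 11, 17, 19, 31}.
v=19: a=19^0·(≡18), b=19^-2·(≡18) mod 19; (18|19)=-1, (18|19)=-1; (−1)^{0·-2·9}·(-1)^-2·(-1)^0 = +1.
v=17: a=17^-6·(≡13), b=17^-8·(≡3) mod 17; (13|17)=+1, (3|17)=-1; (−1)^{-6·-8·8}·(+1)^-8·(-1)^-6 = +1.
v=7: a=7^-1·(≡3), b=7^-3·(≡6) mod 7; (3|7)=-1, (6|7)=-1; (−1)^{-1·-3·3}·(-1)^-3·(-1)^-1 = -1.
v=∞: -23870 < 0 and -2170 < 0  ⇒  (a,b)_∞ = -1.
v=2: v_2(a)=9, v_2(b)=19; units ≡ 1, 3 (mod 8); ε·ε+αω+βω = 0·1+9·1+19·0 ≡ 1  ⇒  (a,b)_2 = -1.
v=31: a=31^1·(≡9), b=31^1·(≡27) mod 31; (9|31)=+1, (27|31)=-1; (−1)^{1·1·15}·(+1)^1·(-1)^1 = +1.
v=3: a=3^12·(≡1), b=3^18·(≡2) mod 3; (1|3)=+1, (2|3)=-1; (−1)^{12·18·1}·(+1)^18·(-1)^12 = +1.
v=5: a=5^3·(≡1), b=5^1·(≡1) mod 5; (1|5)=+1, (1|5)=+1; (−1)^{3·1·2}·(+1)^1·(+1)^3 = +1.
v=11: a=11^3·(≡7), b=11^4·(≡6) mod 11; (7|11)=-1, (6|11)=-1; (−1)^{3·4·5}·(-1)^4·(-1)^3 = -1.
(-23870, -2170 / ℚ) ramifies at {2, 7, 11, ∞}: a division algebra.

[2, 7, 11, inf]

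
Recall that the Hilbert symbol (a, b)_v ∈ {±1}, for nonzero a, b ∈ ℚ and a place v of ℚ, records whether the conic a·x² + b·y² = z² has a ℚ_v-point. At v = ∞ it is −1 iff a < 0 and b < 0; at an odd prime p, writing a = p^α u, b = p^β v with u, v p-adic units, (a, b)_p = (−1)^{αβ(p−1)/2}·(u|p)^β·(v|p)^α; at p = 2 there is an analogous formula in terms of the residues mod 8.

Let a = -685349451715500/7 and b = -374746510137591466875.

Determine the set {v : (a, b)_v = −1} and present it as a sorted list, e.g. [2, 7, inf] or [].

[5, 11, 13, 19, 23, inf]

(a, b) ≡ (-1365, -100947) mod (ℚ^×)²; places V = {2, 3, 5, 7, 11, 13, 19, 23, ∞}.
(a,b)_11: α=2, u≡10; β=3, v≡10 (mod 11); (10|11)=-1, (10|11)=-1; sign (−1)^0·-1^3·-1^2 = -1.
(a,b)_19: α=2, u≡18; β=3, v≡1 (mod 19); (18|19)=-1, (1|19)=+1; sign (−1)^0·-1^3·+1^2 = -1.
(a,b)_5: α=3, u≡3; β=4, v≡3 (mod 5); (3|5)=-1, (3|5)=-1; sign (−1)^0·-1^4·-1^3 = -1.
(a,b)_13: α=3, u≡9; β=4, v≡7 (mod 13); (9|13)=+1, (7|13)=-1; sign (−1)^0·+1^4·-1^3 = -1.
(a,b)_23: α=2, u≡20; β=3, v≡18 (mod 23); (20|23)=-1, (18|23)=+1; sign (−1)^0·-1^3·+1^2 = -1.
(a,b)_7: α=-1, u≡2; β=1, v≡5 (mod 7); (2|7)=+1, (5|7)=-1; sign (−1)^1·+1^1·-1^-1 = +1.
(a,b)_2: α=2, β=0; u≡3, v≡5 (mod 8); ε(u)ε(v)=1·0, αω(v)=2·1, βω(u)=0·1; sum ≡ 0  ⇒  +1.
(a,b)_∞: sgn(-1365)=−, sgn(-100947)=−, so -1.
(a,b)_3: α=3, u≡1; β=3, v≡2 (mod 3); (1|3)=+1, (2|3)=-1; sign (−1)^1·+1^3·-1^3 = +1.
(-1365, -100947 / ℚ) ramifies at {5, 11, 13, 19, 23, ∞}: a division algebra.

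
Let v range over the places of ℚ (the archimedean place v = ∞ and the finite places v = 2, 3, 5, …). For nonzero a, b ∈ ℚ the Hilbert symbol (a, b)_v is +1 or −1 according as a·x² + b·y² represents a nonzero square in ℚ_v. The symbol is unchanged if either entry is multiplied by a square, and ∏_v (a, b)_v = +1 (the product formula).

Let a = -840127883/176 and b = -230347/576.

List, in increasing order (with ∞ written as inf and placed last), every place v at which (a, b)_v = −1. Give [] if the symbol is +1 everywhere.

[37, inf]

Mod squares: a ≡ -224257, b ≡ -1363. Check v ∈ {∞, 2, 3, 7, 11, 13, 19, 29, 37, 47}.
v=29: a=29^3·(≡17), b=29^1·(≡21) mod 29; (17|29)=-1, (21|29)=-1; (−1)^{3·1·14}·(-1)^1·(-1)^3 = +1.
v=7: a=7^2·(≡4), b=7^0·(≡1) mod 7; (4|7)=+1, (1|7)=+1; (−1)^{2·0·3}·(+1)^0·(+1)^2 = +1.
v=37: a=37^1·(≡4), b=37^0·(≡6) mod 37; (4|37)=+1, (6|37)=-1; (−1)^{1·0·18}·(+1)^0·(-1)^1 = -1.
v=11: a=11^-1·(≡2), b=11^0·(≡1) mod 11; (2|11)=-1, (1|11)=+1; (−1)^{-1·0·5}·(-1)^0·(+1)^-1 = +1.
v=19: a=19^1·(≡15), b=19^0·(≡11) mod 19; (15|19)=-1, (11|19)=+1; (−1)^{1·0·9}·(-1)^0·(+1)^1 = +1.
v=2: v_2(a)=-4, v_2(b)=-6; units ≡ 7, 5 (mod 8); ε·ε+αω+βω = 1·0+-4·1+-6·0 ≡ 0  ⇒  (a,b)_2 = +1.
v=13: a=13^0·(≡6), b=13^2·(≡7) mod 13; (6|13)=-1, (7|13)=-1; (−1)^{0·2·6}·(-1)^2·(-1)^0 = +1.
v=3: a=3^0·(≡2), b=3^-2·(≡2) mod 3; (2|3)=-1, (2|3)=-1; (−1)^{0·-2·1}·(-1)^-2·(-1)^0 = +1.
v=∞: -224257 < 0 and -1363 < 0  ⇒  (a,b)_∞ = -1.
v=47: a=47^0·(≡17), b=47^1·(≡42) mod 47; (17|47)=+1, (42|47)=+1; (−1)^{0·1·23}·(+1)^1·(+1)^0 = +1.
|Ram(-224257, -1363)| = 2, even; anisotropic at {37, ∞}.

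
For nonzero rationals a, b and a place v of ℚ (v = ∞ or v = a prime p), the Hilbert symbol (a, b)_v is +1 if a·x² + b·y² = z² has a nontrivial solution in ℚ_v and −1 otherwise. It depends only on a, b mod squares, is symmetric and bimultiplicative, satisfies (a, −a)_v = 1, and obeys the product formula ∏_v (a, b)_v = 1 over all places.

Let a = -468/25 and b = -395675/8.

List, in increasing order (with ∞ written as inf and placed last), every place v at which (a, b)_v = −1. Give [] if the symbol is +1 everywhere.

(a, b) ≡ (-13, -646) mod (ℚ^×)²; places V = {2, 3, 5, 7, 13, 17, 19, ∞}.
(a,b)_3: α=2, u≡2; β=0, v≡2 (mod 3); (2|3)=-1, (2|3)=-1; sign (−1)^0·-1^0·-1^2 = +1.
(a,b)_19: α=0, u≡17; β=1, v≡7 (mod 19); (17|19)=+1, (7|19)=+1; sign (−1)^0·+1^1·+1^0 = +1.
(a,b)_17: α=0, u≡1; β=1, v≡4 (mod 17); (1|17)=+1, (4|17)=+1; sign (−1)^0·+1^1·+1^0 = +1.
(a,b)_2: α=2, β=-3; u≡3, v≡5 (mod 8); ε(u)ε(v)=1·0, αω(v)=2·1, βω(u)=-3·1; sum ≡ 1  ⇒  -1.
(a,b)_13: α=1, u≡10; β=0, v≡4 (mod 13); (10|13)=+1, (4|13)=+1; sign (−1)^0·+1^0·+1^1 = +1.
(a,b)_7: α=0, u≡2; β=2, v≡3 (mod 7); (2|7)=+1, (3|7)=-1; sign (−1)^0·+1^2·-1^0 = +1.
(a,b)_5: α=-2, u≡2; β=2, v≡1 (mod 5); (2|5)=-1, (1|5)=+1; sign (−1)^0·-1^2·+1^-2 = +1.
(a,b)_∞: sgn(-13)=−, sgn(-646)=−, so -1.
Ram(-13, -646) = {2, ∞}; no ℚ_2-point on the conic.

[2, inf]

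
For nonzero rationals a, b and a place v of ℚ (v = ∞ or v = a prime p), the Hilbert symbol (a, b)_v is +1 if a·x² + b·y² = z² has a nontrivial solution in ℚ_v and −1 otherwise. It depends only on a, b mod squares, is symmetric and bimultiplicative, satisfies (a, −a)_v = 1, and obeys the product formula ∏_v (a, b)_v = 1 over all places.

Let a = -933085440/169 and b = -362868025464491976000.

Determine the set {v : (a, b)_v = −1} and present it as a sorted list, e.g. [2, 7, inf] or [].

[2, 11, 19, inf]

Mod squares: a ≡ -8265, b ≡ -393965. Check v ∈ {∞, 2, 3, 5, 7, 11, 13, 17, 19, 29}.
v=5: a=5^1·(≡3), b=5^3·(≡2) mod 5; (3|5)=-1, (2|5)=-1; (−1)^{1·3·2}·(-1)^3·(-1)^1 = +1.
v=∞: -8265 < 0 and -393965 < 0  ⇒  (a,b)_∞ = -1.
v=13: a=13^-2·(≡12), b=13^1·(≡2) mod 13; (12|13)=+1, (2|13)=-1; (−1)^{-2·1·6}·(+1)^1·(-1)^-2 = +1.
v=19: a=19^1·(≡2), b=19^3·(≡8) mod 19; (2|19)=-1, (8|19)=-1; (−1)^{1·3·9}·(-1)^3·(-1)^1 = -1.
v=2: v_2(a)=8, v_2(b)=6; units ≡ 7, 3 (mod 8); ε·ε+αω+βω = 1·1+8·1+6·0 ≡ 1  ⇒  (a,b)_2 = -1.
v=29: a=29^1·(≡1), b=29^3·(≡28) mod 29; (1|29)=+1, (28|29)=+1; (−1)^{1·3·14}·(+1)^3·(+1)^1 = +1.
v=7: a=7^2·(≡2), b=7^0·(≡2) mod 7; (2|7)=+1, (2|7)=+1; (−1)^{2·0·3}·(+1)^0·(+1)^2 = +1.
v=3: a=3^3·(≡2), b=3^8·(≡1) mod 3; (2|3)=-1, (1|3)=+1; (−1)^{3·8·1}·(-1)^8·(+1)^3 = +1.
v=17: a=17^0·(≡14), b=17^2·(≡6) mod 17; (14|17)=-1, (6|17)=-1; (−1)^{0·2·8}·(-1)^2·(-1)^0 = +1.
v=11: a=11^0·(≡8), b=11^1·(≡9) mod 11; (8|11)=-1, (9|11)=+1; (−1)^{0·1·5}·(-1)^1·(+1)^0 = -1.
Ram(-8265, -393965) = {2, 11, 19, ∞}; no ℚ_2-point on the conic.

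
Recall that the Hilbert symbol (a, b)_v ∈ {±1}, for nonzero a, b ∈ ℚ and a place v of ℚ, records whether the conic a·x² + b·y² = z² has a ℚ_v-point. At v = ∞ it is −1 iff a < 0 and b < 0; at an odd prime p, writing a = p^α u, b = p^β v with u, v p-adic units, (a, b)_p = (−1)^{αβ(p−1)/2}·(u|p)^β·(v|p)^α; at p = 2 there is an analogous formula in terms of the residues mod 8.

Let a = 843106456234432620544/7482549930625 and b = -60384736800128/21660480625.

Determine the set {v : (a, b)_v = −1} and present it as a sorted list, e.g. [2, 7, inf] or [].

[19, 31]

(a, b) ≡ (20026, -38) mod (ℚ^×)²; places V = {2, 5, 7, 11, 13, 17, 19, 23, 29, 31, ∞}.
(a,b)_11: α=-2, u≡7; β=0, v≡6 (mod 11); (7|11)=-1, (6|11)=-1; sign (−1)^0·-1^0·-1^-2 = +1.
(a,b)_2: α=11, β=7; u≡5, v≡5 (mod 8); ε(u)ε(v)=0·0, αω(v)=11·1, βω(u)=7·1; sum ≡ 0  ⇒  +1.
(a,b)_17: α=3, u≡6; β=2, v≡9 (mod 17); (6|17)=-1, (9|17)=+1; sign (−1)^0·-1^2·+1^3 = +1.
(a,b)_5: α=-4, u≡1; β=-4, v≡3 (mod 5); (1|5)=+1, (3|5)=-1; sign (−1)^0·+1^-4·-1^-4 = +1.
(a,b)_29: α=-2, u≡20; β=-4, v≡9 (mod 29); (20|29)=+1, (9|29)=+1; sign (−1)^0·+1^-4·+1^-2 = +1.
(a,b)_23: α=6, u≡13; β=2, v≡2 (mod 23); (13|23)=+1, (2|23)=+1; sign (−1)^0·+1^2·+1^6 = +1.
(a,b)_∞: sgn(20026)=+, sgn(-38)=−, so +1.
(a,b)_19: α=1, u≡11; β=1, v≡9 (mod 19); (11|19)=+1, (9|19)=+1; sign (−1)^1·+1^1·+1^1 = -1.
(a,b)_7: α=-6, u≡5; β=-2, v≡4 (mod 7); (5|7)=-1, (4|7)=+1; sign (−1)^0·-1^-2·+1^-6 = +1.
(a,b)_13: α=0, u≡5; β=2, v≡10 (mod 13); (5|13)=-1, (10|13)=+1; sign (−1)^0·-1^2·+1^0 = +1.
(a,b)_31: α=3, u≡12; β=2, v≡30 (mod 31); (12|31)=-1, (30|31)=-1; sign (−1)^0·-1^2·-1^3 = -1.
|Ram(20026, -38)| = 2, even; anisotropic at {19, 31}.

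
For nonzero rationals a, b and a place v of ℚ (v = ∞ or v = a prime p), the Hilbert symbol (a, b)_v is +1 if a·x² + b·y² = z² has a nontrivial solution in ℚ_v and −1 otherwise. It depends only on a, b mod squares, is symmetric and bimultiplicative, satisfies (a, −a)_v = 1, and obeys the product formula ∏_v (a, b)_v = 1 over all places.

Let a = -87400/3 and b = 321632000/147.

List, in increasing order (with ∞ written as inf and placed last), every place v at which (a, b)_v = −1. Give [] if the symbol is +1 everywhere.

(a, b) ≡ (-2622, 285) mod (ℚ^×)²; places V = {2, 3, 5, 7, 19, 23, ∞}.
(a,b)_3: α=-1, u≡2; β=-1, v≡2 (mod 3); (2|3)=-1, (2|3)=-1; sign (−1)^1·-1^-1·-1^-1 = -1.
(a,b)_7: α=0, u≡3; β=-2, v≡6 (mod 7); (3|7)=-1, (6|7)=-1; sign (−1)^0·-1^-2·-1^0 = +1.
(a,b)_∞: sgn(-2622)=−, sgn(285)=+, so +1.
(a,b)_2: α=3, β=8; u≡1, v≡5 (mod 8); ε(u)ε(v)=0·0, αω(v)=3·1, βω(u)=8·0; sum ≡ 1  ⇒  -1.
(a,b)_5: α=2, u≡3; β=3, v≡3 (mod 5); (3|5)=-1, (3|5)=-1; sign (−1)^0·-1^3·-1^2 = -1.
(a,b)_19: α=1, u≡12; β=1, v≡10 (mod 19); (12|19)=-1, (10|19)=-1; sign (−1)^1·-1^1·-1^1 = -1.
(a,b)_23: α=1, u≡6; β=2, v≡2 (mod 23); (6|23)=+1, (2|23)=+1; sign (−1)^0·+1^2·+1^1 = +1.
Ram(-2622, 285) = {2, 3, 5, 19}; no ℚ_2-point on the conic.

[2, 3, 5, 19]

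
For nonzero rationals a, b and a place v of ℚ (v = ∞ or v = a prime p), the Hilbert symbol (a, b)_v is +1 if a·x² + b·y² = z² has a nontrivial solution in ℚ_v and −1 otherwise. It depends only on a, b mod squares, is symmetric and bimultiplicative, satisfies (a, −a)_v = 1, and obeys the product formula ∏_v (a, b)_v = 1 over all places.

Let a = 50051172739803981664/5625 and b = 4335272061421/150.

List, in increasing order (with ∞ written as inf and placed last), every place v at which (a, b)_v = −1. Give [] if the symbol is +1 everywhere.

Mod squares: a ≡ 646, b ≡ 44574. Check v ∈ {∞, 2, 3, 5, 7, 17, 19, 23, 29}.
v=3: a=3^-2·(≡1), b=3^-1·(≡2) mod 3; (1|3)=+1, (2|3)=-1; (−1)^{-2·-1·1}·(+1)^-1·(-1)^-2 = +1.
v=29: a=29^2·(≡14), b=29^2·(≡6) mod 29; (14|29)=-1, (6|29)=+1; (−1)^{2·2·14}·(-1)^2·(+1)^2 = +1.
v=23: a=23^2·(≡9), b=23^1·(≡6) mod 23; (9|23)=+1, (6|23)=+1; (−1)^{2·1·11}·(+1)^1·(+1)^2 = +1.
v=∞: 646 > 0 and 44574 > 0  ⇒  (a,b)_∞ = +1.
v=19: a=19^5·(≡8), b=19^1·(≡9) mod 19; (8|19)=-1, (9|19)=+1; (−1)^{5·1·9}·(-1)^1·(+1)^5 = +1.
v=2: v_2(a)=5, v_2(b)=-1; units ≡ 3, 7 (mod 8); ε·ε+αω+βω = 1·1+5·0+-1·1 ≡ 0  ⇒  (a,b)_2 = +1.
v=7: a=7^0·(≡4), b=7^4·(≡6) mod 7; (4|7)=+1, (6|7)=-1; (−1)^{0·4·3}·(+1)^4·(-1)^0 = +1.
v=17: a=17^5·(≡2), b=17^3·(≡8) mod 17; (2|17)=+1, (8|17)=+1; (−1)^{5·3·8}·(+1)^3·(+1)^5 = +1.
v=5: a=5^-4·(≡1), b=5^-2·(≡1) mod 5; (1|5)=+1, (1|5)=+1; (−1)^{-4·-2·2}·(+1)^-2·(+1)^-4 = +1.
Every local symbol is +1, so the conic 646·x² + 44574·y² = z² has ℚ_v-points for all v and hence a ℚ-point; (a, b / ℚ) ≅ M_2(ℚ).

[]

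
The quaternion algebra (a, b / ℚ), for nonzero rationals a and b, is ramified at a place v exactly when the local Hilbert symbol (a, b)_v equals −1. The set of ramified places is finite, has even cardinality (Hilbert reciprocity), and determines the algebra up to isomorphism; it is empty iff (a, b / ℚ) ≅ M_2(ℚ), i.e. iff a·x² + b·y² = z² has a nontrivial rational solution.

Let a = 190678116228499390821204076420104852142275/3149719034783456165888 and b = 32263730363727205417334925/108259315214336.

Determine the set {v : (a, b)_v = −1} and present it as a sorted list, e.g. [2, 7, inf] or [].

Mod squares: a ≡ 6438, b ≡ 42978. Check v ∈ {∞, 2, 3, 5, 7, 11, 13, 17, 19, 23, 29, 31, 37}.
v=11: a=11^-6·(≡3), b=11^-4·(≡4) mod 11; (3|11)=+1, (4|11)=+1; (−1)^{-6·-4·5}·(+1)^-4·(+1)^-6 = +1.
v=13: a=13^-2·(≡10), b=13^-1·(≡1) mod 13; (10|13)=+1, (1|13)=+1; (−1)^{-2·-1·6}·(+1)^-1·(+1)^-2 = +1.
v=7: a=7^6·(≡3), b=7^4·(≡5) mod 7; (3|7)=-1, (5|7)=-1; (−1)^{6·4·3}·(-1)^4·(-1)^6 = +1.
v=17: a=17^-4·(≡5), b=17^-2·(≡8) mod 17; (5|17)=-1, (8|17)=+1; (−1)^{-4·-2·8}·(-1)^-2·(+1)^-4 = +1.
v=23: a=23^4·(≡5), b=23^0·(≡17) mod 23; (5|23)=-1, (17|23)=-1; (−1)^{4·0·11}·(-1)^0·(-1)^4 = +1.
v=31: a=31^-2·(≡21), b=31^-2·(≡23) mod 31; (21|31)=-1, (23|31)=-1; (−1)^{-2·-2·15}·(-1)^-2·(-1)^-2 = +1.
v=∞: 6438 > 0 and 42978 > 0  ⇒  (a,b)_∞ = +1.
v=3: a=3^31·(≡1), b=3^25·(≡1) mod 3; (1|3)=+1, (1|3)=+1; (−1)^{31·25·1}·(+1)^25·(+1)^31 = -1.
v=2: v_2(a)=-17, v_2(b)=-11; units ≡ 3, 1 (mod 8); ε·ε+αω+βω = 1·0+-17·0+-11·1 ≡ 1  ⇒  (a,b)_2 = -1.
v=37: a=37^3·(≡27), b=37^2·(≡12) mod 37; (27|37)=+1, (12|37)=+1; (−1)^{3·2·18}·(+1)^2·(+1)^3 = +1.
v=29: a=29^5·(≡3), b=29^3·(≡8) mod 29; (3|29)=-1, (8|29)=-1; (−1)^{5·3·14}·(-1)^3·(-1)^5 = +1.
v=5: a=5^2·(≡2), b=5^2·(≡2) mod 5; (2|5)=-1, (2|5)=-1; (−1)^{2·2·2}·(-1)^2·(-1)^2 = +1.
v=19: a=19^2·(≡9), b=19^1·(≡11) mod 19; (9|19)=+1, (11|19)=+1; (−1)^{2·1·9}·(+1)^1·(+1)^2 = +1.
Ram(6438, 42978) = {2, 3}; no ℚ_2-point on the conic.

[2, 3]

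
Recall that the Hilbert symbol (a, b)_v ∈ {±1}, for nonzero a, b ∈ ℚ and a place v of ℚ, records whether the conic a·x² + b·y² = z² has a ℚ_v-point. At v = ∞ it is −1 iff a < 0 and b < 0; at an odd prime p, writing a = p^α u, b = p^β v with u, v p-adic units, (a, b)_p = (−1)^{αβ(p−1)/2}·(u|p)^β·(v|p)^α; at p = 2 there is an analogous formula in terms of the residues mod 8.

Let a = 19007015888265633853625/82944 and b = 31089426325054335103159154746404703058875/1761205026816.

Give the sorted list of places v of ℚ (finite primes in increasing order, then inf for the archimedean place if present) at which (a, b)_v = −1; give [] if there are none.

[11, 13, 17, 29]

(a, b) ≡ (230945, 13195) mod (ℚ^×)²; places V = {2, 3, 5, 7, 11, 13, 17, 19, 29, 31, 43, ∞}.
(a,b)_29: α=0, u≡17; β=1, v≡22 (mod 29); (17|29)=-1, (22|29)=+1; sign (−1)^0·-1^1·+1^0 = -1.
(a,b)_∞: sgn(230945)=+, sgn(13195)=+, so +1.
(a,b)_7: α=2, u≡2; β=3, v≡1 (mod 7); (2|7)=+1, (1|7)=+1; sign (−1)^0·+1^3·+1^2 = +1.
(a,b)_31: α=2, u≡3; β=4, v≡2 (mod 31); (3|31)=-1, (2|31)=+1; sign (−1)^0·-1^4·+1^2 = +1.
(a,b)_5: α=3, u≡1; β=3, v≡1 (mod 5); (1|5)=+1, (1|5)=+1; sign (−1)^0·+1^3·+1^3 = +1.
(a,b)_13: α=3, u≡6; β=3, v≡9 (mod 13); (6|13)=-1, (9|13)=+1; sign (−1)^0·-1^3·+1^3 = -1.
(a,b)_11: α=3, u≡2; β=2, v≡10 (mod 11); (2|11)=-1, (10|11)=-1; sign (−1)^0·-1^2·-1^3 = -1.
(a,b)_43: α=4, u≡36; β=8, v≡22 (mod 43); (36|43)=+1, (22|43)=-1; sign (−1)^0·+1^8·-1^4 = +1.
(a,b)_3: α=-4, u≡2; β=-8, v≡1 (mod 3); (2|3)=-1, (1|3)=+1; sign (−1)^0·-1^-8·+1^-4 = +1.
(a,b)_19: α=1, u≡18; β=2, v≡16 (mod 19); (18|19)=-1, (16|19)=+1; sign (−1)^0·-1^2·+1^1 = +1.
(a,b)_17: α=1, u≡2; β=6, v≡11 (mod 17); (2|17)=+1, (11|17)=-1; sign (−1)^0·+1^6·-1^1 = -1.
(a,b)_2: α=-10, β=-28; u≡1, v≡3 (mod 8); ε(u)ε(v)=0·1, αω(v)=-10·1, βω(u)=-28·0; sum ≡ 0  ⇒  +1.
Ram(230945, 13195) = {11, 13, 17, 29}; no ℚ_11-point on the conic.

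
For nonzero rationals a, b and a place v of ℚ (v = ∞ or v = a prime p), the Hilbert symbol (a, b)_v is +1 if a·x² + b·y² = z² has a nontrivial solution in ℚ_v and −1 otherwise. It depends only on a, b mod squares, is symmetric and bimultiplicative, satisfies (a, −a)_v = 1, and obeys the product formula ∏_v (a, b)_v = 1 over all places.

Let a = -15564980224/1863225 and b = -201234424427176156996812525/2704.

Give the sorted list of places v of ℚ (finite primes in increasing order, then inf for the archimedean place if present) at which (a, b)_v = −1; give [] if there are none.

[19, 29, 31, 41, 47, inf]

Mod squares: a ≡ -950011, b ≡ -990974524309. Check v ∈ {∞, 2, 3, 5, 7, 11, 13, 17, 19, 23, 29, 31, 41, 47}.
v=29: a=29^1·(≡19), b=29^3·(≡25) mod 29; (19|29)=-1, (25|29)=+1; (−1)^{1·3·14}·(-1)^3·(+1)^1 = -1.
v=19: a=19^0·(≡18), b=19^1·(≡5) mod 19; (18|19)=-1, (5|19)=+1; (−1)^{0·1·9}·(-1)^1·(+1)^0 = -1.
v=47: a=47^1·(≡26), b=47^3·(≡39) mod 47; (26|47)=-1, (39|47)=-1; (−1)^{1·3·23}·(-1)^3·(-1)^1 = -1.
v=17: a=17^1·(≡2), b=17^3·(≡1) mod 17; (2|17)=+1, (1|17)=+1; (−1)^{1·3·8}·(+1)^3·(+1)^1 = +1.
v=31: a=31^0·(≡23), b=31^1·(≡29) mod 31; (23|31)=-1, (29|31)=-1; (−1)^{0·1·15}·(-1)^1·(-1)^0 = -1.
v=11: a=11^0·(≡9), b=11^1·(≡1) mod 11; (9|11)=+1, (1|11)=+1; (−1)^{0·1·5}·(+1)^1·(+1)^0 = +1.
v=3: a=3^-2·(≡2), b=3^2·(≡2) mod 3; (2|3)=-1, (2|3)=-1; (−1)^{-2·2·1}·(-1)^2·(-1)^-2 = +1.
v=7: a=7^-2·(≡4), b=7^1·(≡4) mod 7; (4|7)=+1, (4|7)=+1; (−1)^{-2·1·3}·(+1)^1·(+1)^-2 = +1.
v=13: a=13^-2·(≡12), b=13^-2·(≡3) mod 13; (12|13)=+1, (3|13)=+1; (−1)^{-2·-2·6}·(+1)^-2·(+1)^-2 = +1.
v=41: a=41^1·(≡28), b=41^3·(≡39) mod 41; (28|41)=-1, (39|41)=+1; (−1)^{1·3·20}·(-1)^3·(+1)^1 = -1.
v=23: a=23^0·(≡12), b=23^1·(≡19) mod 23; (12|23)=+1, (19|23)=-1; (−1)^{0·1·11}·(+1)^1·(-1)^0 = +1.
v=2: v_2(a)=14, v_2(b)=-4; units ≡ 5, 3 (mod 8); ε·ε+αω+βω = 0·1+14·1+-4·1 ≡ 0  ⇒  (a,b)_2 = +1.
v=5: a=5^-2·(≡4), b=5^2·(≡1) mod 5; (4|5)=+1, (1|5)=+1; (−1)^{-2·2·2}·(+1)^2·(+1)^-2 = +1.
v=∞: -950011 < 0 and -990974524309 < 0  ⇒  (a,b)_∞ = -1.
(-950011, -990974524309 / ℚ) ramifies at {19, 29, 31, 41, 47, ∞}: a division algebra.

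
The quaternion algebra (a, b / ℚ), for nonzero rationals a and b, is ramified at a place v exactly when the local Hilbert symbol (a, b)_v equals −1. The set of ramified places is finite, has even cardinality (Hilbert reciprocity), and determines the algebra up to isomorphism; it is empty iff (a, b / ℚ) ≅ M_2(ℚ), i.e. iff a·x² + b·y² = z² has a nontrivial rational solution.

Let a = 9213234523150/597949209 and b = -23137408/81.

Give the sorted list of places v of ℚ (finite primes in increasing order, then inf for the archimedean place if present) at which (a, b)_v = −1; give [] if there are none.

(a, b) ≡ (14217406, -7378) mod (ℚ^×)²; places V = {2, 3, 5, 7, 11, 13, 17, 19, 23, 31, 41, 47, ∞}.
(a,b)_13: α=-2, u≡7; β=0, v≡6 (mod 13); (7|13)=-1, (6|13)=-1; sign (−1)^0·-1^0·-1^-2 = +1.
(a,b)_2: α=1, β=7; u≡7, v≡7 (mod 8); ε(u)ε(v)=1·1, αω(v)=1·0, βω(u)=7·0; sum ≡ 1  ⇒  -1.
(a,b)_41: α=1, u≡3; β=0, v≡1 (mod 41); (3|41)=-1, (1|41)=+1; sign (−1)^0·-1^0·+1^1 = +1.
(a,b)_19: α=-2, u≡12; β=0, v≡14 (mod 19); (12|19)=-1, (14|19)=-1; sign (−1)^0·-1^0·-1^-2 = +1.
(a,b)_11: α=-2, u≡9; β=0, v≡9 (mod 11); (9|11)=+1, (9|11)=+1; sign (−1)^0·+1^0·+1^-2 = +1.
(a,b)_23: α=2, u≡18; β=0, v≡11 (mod 23); (18|23)=+1, (11|23)=-1; sign (−1)^0·+1^0·-1^2 = +1.
(a,b)_31: α=1, u≡21; β=1, v≡1 (mod 31); (21|31)=-1, (1|31)=+1; sign (−1)^1·-1^1·+1^1 = +1.
(a,b)_∞: sgn(14217406)=+, sgn(-7378)=−, so +1.
(a,b)_17: α=1, u≡14; β=1, v≡1 (mod 17); (14|17)=-1, (1|17)=+1; sign (−1)^0·-1^1·+1^1 = -1.
(a,b)_47: α=1, u≡1; β=0, v≡1 (mod 47); (1|47)=+1, (1|47)=+1; sign (−1)^0·+1^0·+1^1 = +1.
(a,b)_5: α=2, u≡4; β=0, v≡2 (mod 5); (4|5)=+1, (2|5)=-1; sign (−1)^0·+1^0·-1^2 = +1.
(a,b)_3: α=-4, u≡1; β=-4, v≡2 (mod 3); (1|3)=+1, (2|3)=-1; sign (−1)^0·+1^-4·-1^-4 = +1.
(a,b)_7: α=3, u≡4; β=3, v≡6 (mod 7); (4|7)=+1, (6|7)=-1; sign (−1)^1·+1^3·-1^3 = +1.
Ram(14217406, -7378) = {2, 17}; no ℚ_2-point on the conic.

[2, 17]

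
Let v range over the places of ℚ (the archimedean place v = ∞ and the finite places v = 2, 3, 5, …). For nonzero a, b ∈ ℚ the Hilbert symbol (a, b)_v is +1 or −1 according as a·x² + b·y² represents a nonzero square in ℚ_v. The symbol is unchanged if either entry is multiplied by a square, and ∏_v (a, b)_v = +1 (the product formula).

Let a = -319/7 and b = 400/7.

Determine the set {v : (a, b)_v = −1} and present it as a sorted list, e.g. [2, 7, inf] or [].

[2, 11]

(a, b) ≡ (-2233, 7) mod (ℚ^×)²; places V = {2, 5, 7, 11, 29, ∞}.
(a,b)_5: α=0, u≡3; β=2, v≡3 (mod 5); (3|5)=-1, (3|5)=-1; sign (−1)^0·-1^2·-1^0 = +1.
(a,b)_7: α=-1, u≡3; β=-1, v≡1 (mod 7); (3|7)=-1, (1|7)=+1; sign (−1)^1·-1^-1·+1^-1 = +1.
(a,b)_11: α=1, u≡10; β=0, v≡10 (mod 11); (10|11)=-1, (10|11)=-1; sign (−1)^0·-1^0·-1^1 = -1.
(a,b)_∞: sgn(-2233)=−, sgn(7)=+, so +1.
(a,b)_2: α=0, β=4; u≡7, v≡7 (mod 8); ε(u)ε(v)=1·1, αω(v)=0·0, βω(u)=4·0; sum ≡ 1  ⇒  -1.
(a,b)_29: α=1, u≡15; β=0, v≡24 (mod 29); (15|29)=-1, (24|29)=+1; sign (−1)^0·-1^0·+1^1 = +1.
(-2233, 7 / ℚ) ramifies at {2, 11}: a division algebra.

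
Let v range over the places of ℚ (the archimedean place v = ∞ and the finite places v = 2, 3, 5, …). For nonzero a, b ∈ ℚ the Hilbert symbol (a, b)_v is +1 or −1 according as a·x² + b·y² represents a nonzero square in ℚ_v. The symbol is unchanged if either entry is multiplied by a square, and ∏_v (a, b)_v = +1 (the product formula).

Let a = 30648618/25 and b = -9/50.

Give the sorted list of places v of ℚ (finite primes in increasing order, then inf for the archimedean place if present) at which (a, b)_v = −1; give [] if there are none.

[2, 13]

Mod squares: a ≡ 858, b ≡ -2. Check v ∈ {∞, 2, 3, 5, 7, 11, 13}.
v=3: a=3^7·(≡1), b=3^2·(≡1) mod 3; (1|3)=+1, (1|3)=+1; (−1)^{7·2·1}·(+1)^2·(+1)^7 = +1.
v=∞: 858 > 0 and -2 < 0  ⇒  (a,b)_∞ = +1.
v=11: a=11^1·(≡5), b=11^0·(≡4) mod 11; (5|11)=+1, (4|11)=+1; (−1)^{1·0·5}·(+1)^0·(+1)^1 = +1.
v=7: a=7^2·(≡1), b=7^0·(≡5) mod 7; (1|7)=+1, (5|7)=-1; (−1)^{2·0·3}·(+1)^0·(-1)^2 = +1.
v=13: a=13^1·(≡3), b=13^0·(≡11) mod 13; (3|13)=+1, (11|13)=-1; (−1)^{1·0·6}·(+1)^0·(-1)^1 = -1.
v=2: v_2(a)=1, v_2(b)=-1; units ≡ 5, 7 (mod 8); ε·ε+αω+βω = 0·1+1·0+-1·1 ≡ 1  ⇒  (a,b)_2 = -1.
v=5: a=5^-2·(≡3), b=5^-2·(≡3) mod 5; (3|5)=-1, (3|5)=-1; (−1)^{-2·-2·2}·(-1)^-2·(-1)^-2 = +1.
Ram(858, -2) = {2, 13}; no ℚ_2-point on the conic.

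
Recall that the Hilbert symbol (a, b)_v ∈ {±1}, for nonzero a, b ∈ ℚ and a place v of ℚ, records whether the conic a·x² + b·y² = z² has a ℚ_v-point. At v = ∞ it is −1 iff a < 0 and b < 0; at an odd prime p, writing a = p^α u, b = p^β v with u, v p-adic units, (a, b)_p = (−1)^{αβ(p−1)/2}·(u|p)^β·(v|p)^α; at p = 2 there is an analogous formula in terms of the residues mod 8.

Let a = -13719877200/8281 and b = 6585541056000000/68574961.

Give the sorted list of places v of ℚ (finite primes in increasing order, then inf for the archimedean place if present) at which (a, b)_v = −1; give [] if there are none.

(a, b) ≡ (-1173, 391) mod (ℚ^×)²; places V = {2, 3, 5, 7, 13, 17, 19, 23, ∞}.
(a,b)_23: α=1, u≡8; β=1, v≡11 (mod 23); (8|23)=+1, (11|23)=-1; sign (−1)^1·+1^1·-1^1 = +1.
(a,b)_7: α=-2, u≡6; β=-4, v≡3 (mod 7); (6|7)=-1, (3|7)=-1; sign (−1)^0·-1^-4·-1^-2 = +1.
(a,b)_13: α=-2, u≡1; β=-4, v≡9 (mod 13); (1|13)=+1, (9|13)=+1; sign (−1)^0·+1^-4·+1^-2 = +1.
(a,b)_17: α=1, u≡4; β=1, v≡7 (mod 17); (4|17)=+1, (7|17)=-1; sign (−1)^0·+1^1·-1^1 = -1.
(a,b)_5: α=2, u≡2; β=6, v≡4 (mod 5); (2|5)=-1, (4|5)=+1; sign (−1)^0·-1^6·+1^2 = +1.
(a,b)_3: α=5, u≡2; β=6, v≡1 (mod 3); (2|3)=-1, (1|3)=+1; sign (−1)^0·-1^6·+1^5 = +1.
(a,b)_19: α=2, u≡17; β=2, v≡17 (mod 19); (17|19)=+1, (17|19)=+1; sign (−1)^0·+1^2·+1^2 = +1.
(a,b)_∞: sgn(-1173)=−, sgn(391)=+, so +1.
(a,b)_2: α=4, β=12; u≡3, v≡7 (mod 8); ε(u)ε(v)=1·1, αω(v)=4·0, βω(u)=12·1; sum ≡ 1  ⇒  -1.
(-1173, 391 / ℚ) ramifies at {2, 17}: a division algebra.

[2, 17]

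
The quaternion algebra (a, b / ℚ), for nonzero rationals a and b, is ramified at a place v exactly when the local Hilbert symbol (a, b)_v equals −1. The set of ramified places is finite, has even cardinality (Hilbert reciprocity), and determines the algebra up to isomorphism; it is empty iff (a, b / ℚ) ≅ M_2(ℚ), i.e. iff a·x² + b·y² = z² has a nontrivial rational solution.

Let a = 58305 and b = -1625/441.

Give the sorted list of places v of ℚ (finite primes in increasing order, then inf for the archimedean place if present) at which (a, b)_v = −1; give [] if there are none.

Mod squares: a ≡ 345, b ≡ -65. Check v ∈ {∞, 2, 3, 5, 7, 13, 23}.
v=∞: 345 > 0 and -65 < 0  ⇒  (a,b)_∞ = +1.
v=13: a=13^2·(≡7), b=13^1·(≡8) mod 13; (7|13)=-1, (8|13)=-1; (−1)^{2·1·6}·(-1)^1·(-1)^2 = -1.
v=3: a=3^1·(≡1), b=3^-2·(≡1) mod 3; (1|3)=+1, (1|3)=+1; (−1)^{1·-2·1}·(+1)^-2·(+1)^1 = +1.
v=2: v_2(a)=0, v_2(b)=0; units ≡ 1, 7 (mod 8); ε·ε+αω+βω = 0·1+0·0+0·0 ≡ 0  ⇒  (a,b)_2 = +1.
v=5: a=5^1·(≡1), b=5^3·(≡2) mod 5; (1|5)=+1, (2|5)=-1; (−1)^{1·3·2}·(+1)^3·(-1)^1 = -1.
v=7: a=7^0·(≡2), b=7^-2·(≡3) mod 7; (2|7)=+1, (3|7)=-1; (−1)^{0·-2·3}·(+1)^-2·(-1)^0 = +1.
v=23: a=23^1·(≡5), b=23^0·(≡2) mod 23; (5|23)=-1, (2|23)=+1; (−1)^{1·0·11}·(-1)^0·(+1)^1 = +1.
|Ram(345, -65)| = 2, even; anisotropic at {5, 13}.

[5, 13]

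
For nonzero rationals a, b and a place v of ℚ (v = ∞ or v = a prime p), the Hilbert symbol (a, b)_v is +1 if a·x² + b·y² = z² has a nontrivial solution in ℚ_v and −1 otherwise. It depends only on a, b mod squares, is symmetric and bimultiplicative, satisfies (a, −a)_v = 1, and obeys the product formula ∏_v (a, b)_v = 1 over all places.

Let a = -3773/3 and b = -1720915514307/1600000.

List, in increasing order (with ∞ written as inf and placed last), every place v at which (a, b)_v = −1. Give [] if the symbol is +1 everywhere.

[3, 7, 17, inf]

(a, b) ≡ (-231, -1870) mod (ℚ^×)²; places V = {2, 3, 5, 7, 11, 17, 19, ∞}.
(a,b)_5: α=0, u≡4; β=-5, v≡4 (mod 5); (4|5)=+1, (4|5)=+1; sign (−1)^0·+1^-5·+1^0 = +1.
(a,b)_∞: sgn(-231)=−, sgn(-1870)=−, so -1.
(a,b)_3: α=-1, u≡1; β=6, v≡2 (mod 3); (1|3)=+1, (2|3)=-1; sign (−1)^0·+1^6·-1^-1 = -1.
(a,b)_7: α=3, u≡1; β=0, v≡6 (mod 7); (1|7)=+1, (6|7)=-1; sign (−1)^0·+1^0·-1^3 = -1.
(a,b)_19: α=0, u≡9; β=2, v≡17 (mod 19); (9|19)=+1, (17|19)=+1; sign (−1)^0·+1^2·+1^0 = +1.
(a,b)_17: α=0, u≡6; β=3, v≡16 (mod 17); (6|17)=-1, (16|17)=+1; sign (−1)^0·-1^3·+1^0 = -1.
(a,b)_11: α=1, u≡3; β=3, v≡7 (mod 11); (3|11)=+1, (7|11)=-1; sign (−1)^1·+1^3·-1^1 = +1.
(a,b)_2: α=0, β=-9; u≡1, v≡1 (mod 8); ε(u)ε(v)=0·0, αω(v)=0·0, βω(u)=-9·0; sum ≡ 0  ⇒  +1.
(-231, -1870 / ℚ) ramifies at {3, 7, 17, ∞}: a division algebra.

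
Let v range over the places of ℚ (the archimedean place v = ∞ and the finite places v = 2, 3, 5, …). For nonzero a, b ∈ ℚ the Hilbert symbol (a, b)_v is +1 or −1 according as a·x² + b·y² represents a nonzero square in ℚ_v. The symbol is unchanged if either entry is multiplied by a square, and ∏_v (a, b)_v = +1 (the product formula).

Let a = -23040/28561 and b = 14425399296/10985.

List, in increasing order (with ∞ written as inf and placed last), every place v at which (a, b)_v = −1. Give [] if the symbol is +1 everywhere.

[2, 3]

Mod squares: a ≡ -10, b ≡ 4290. Check v ∈ {∞, 2, 3, 5, 7, 11, 13}.
v=5: a=5^1·(≡2), b=5^-1·(≡3) mod 5; (2|5)=-1, (3|5)=-1; (−1)^{1·-1·2}·(-1)^-1·(-1)^1 = +1.
v=∞: -10 < 0 and 4290 > 0  ⇒  (a,b)_∞ = +1.
v=11: a=11^0·(≡1), b=11^3·(≡5) mod 11; (1|11)=+1, (5|11)=+1; (−1)^{0·3·5}·(+1)^3·(+1)^0 = +1.
v=3: a=3^2·(≡2), b=3^3·(≡2) mod 3; (2|3)=-1, (2|3)=-1; (−1)^{2·3·1}·(-1)^3·(-1)^2 = -1.
v=2: v_2(a)=9, v_2(b)=13; units ≡ 3, 1 (mod 8); ε·ε+αω+βω = 1·0+9·0+13·1 ≡ 1  ⇒  (a,b)_2 = -1.
v=13: a=13^-4·(≡9), b=13^-3·(≡7) mod 13; (9|13)=+1, (7|13)=-1; (−1)^{-4·-3·6}·(+1)^-3·(-1)^-4 = +1.
v=7: a=7^0·(≡4), b=7^2·(≡6) mod 7; (4|7)=+1, (6|7)=-1; (−1)^{0·2·3}·(+1)^2·(-1)^0 = +1.
(-10, 4290 / ℚ) ramifies at {2, 3}: a division algebra.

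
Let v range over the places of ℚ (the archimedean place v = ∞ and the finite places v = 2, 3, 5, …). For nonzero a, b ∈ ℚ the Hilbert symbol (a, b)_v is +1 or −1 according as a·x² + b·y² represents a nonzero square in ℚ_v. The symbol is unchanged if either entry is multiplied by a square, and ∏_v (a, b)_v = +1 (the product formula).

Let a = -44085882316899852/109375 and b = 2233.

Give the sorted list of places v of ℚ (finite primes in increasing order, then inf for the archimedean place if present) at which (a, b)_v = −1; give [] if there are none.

Mod squares: a ≡ -28129101, b ≡ 2233. Check v ∈ {∞, 2, 3, 5, 7, 11, 13, 17, 19, 23, 29}.
v=5: a=5^-6·(≡4), b=5^0·(≡3) mod 5; (4|5)=+1, (3|5)=-1; (−1)^{-6·0·2}·(+1)^0·(-1)^-6 = +1.
v=11: a=11^3·(≡9), b=11^1·(≡5) mod 11; (9|11)=+1, (5|11)=+1; (−1)^{3·1·5}·(+1)^1·(+1)^3 = -1.
v=29: a=29^1·(≡25), b=29^1·(≡19) mod 29; (25|29)=+1, (19|29)=-1; (−1)^{1·1·14}·(+1)^1·(-1)^1 = -1.
v=2: v_2(a)=2, v_2(b)=0; units ≡ 3, 1 (mod 8); ε·ε+αω+βω = 1·0+2·0+0·1 ≡ 0  ⇒  (a,b)_2 = +1.
v=19: a=19^1·(≡6), b=19^0·(≡10) mod 19; (6|19)=+1, (10|19)=-1; (−1)^{1·0·9}·(+1)^0·(-1)^1 = -1.
v=13: a=13^1·(≡7), b=13^0·(≡10) mod 13; (7|13)=-1, (10|13)=+1; (−1)^{1·0·6}·(-1)^0·(+1)^1 = +1.
v=17: a=17^1·(≡1), b=17^0·(≡6) mod 17; (1|17)=+1, (6|17)=-1; (−1)^{1·0·8}·(+1)^0·(-1)^1 = -1.
v=∞: -28129101 < 0 and 2233 > 0  ⇒  (a,b)_∞ = +1.
v=23: a=23^4·(≡7), b=23^0·(≡2) mod 23; (7|23)=-1, (2|23)=+1; (−1)^{4·0·11}·(-1)^0·(+1)^4 = +1.
v=7: a=7^-1·(≡5), b=7^1·(≡4) mod 7; (5|7)=-1, (4|7)=+1; (−1)^{-1·1·3}·(-1)^1·(+1)^-1 = +1.
v=3: a=3^5·(≡1), b=3^0·(≡1) mod 3; (1|3)=+1, (1|3)=+1; (−1)^{5·0·1}·(+1)^0·(+1)^5 = +1.
Ram(-28129101, 2233) = {11, 17, 19, 29}; no ℚ_11-point on the conic.

[11, 17, 19, 29]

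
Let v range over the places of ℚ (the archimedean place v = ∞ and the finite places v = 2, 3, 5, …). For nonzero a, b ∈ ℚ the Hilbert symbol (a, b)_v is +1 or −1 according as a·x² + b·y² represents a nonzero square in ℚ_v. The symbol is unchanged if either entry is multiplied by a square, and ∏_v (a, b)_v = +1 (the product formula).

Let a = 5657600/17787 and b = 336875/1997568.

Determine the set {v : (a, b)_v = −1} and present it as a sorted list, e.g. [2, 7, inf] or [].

[3, 13]

(a, b) ≡ (663, 33) mod (ℚ^×)²; places V = {2, 3, 5, 7, 11, 13, 17, ∞}.
(a,b)_13: α=1, u≡4; β=0, v≡6 (mod 13); (4|13)=+1, (6|13)=-1; sign (−1)^0·+1^0·-1^1 = -1.
(a,b)_7: α=-2, u≡3; β=2, v≡6 (mod 7); (3|7)=-1, (6|7)=-1; sign (−1)^0·-1^2·-1^-2 = +1.
(a,b)_3: α=-1, u≡2; β=-3, v≡2 (mod 3); (2|3)=-1, (2|3)=-1; sign (−1)^1·-1^-3·-1^-1 = -1.
(a,b)_11: α=-2, u≡9; β=1, v≡1 (mod 11); (9|11)=+1, (1|11)=+1; sign (−1)^0·+1^1·+1^-2 = +1.
(a,b)_2: α=10, β=-8; u≡7, v≡1 (mod 8); ε(u)ε(v)=1·0, αω(v)=10·0, βω(u)=-8·0; sum ≡ 0  ⇒  +1.
(a,b)_5: α=2, u≡2; β=4, v≡3 (mod 5); (2|5)=-1, (3|5)=-1; sign (−1)^0·-1^4·-1^2 = +1.
(a,b)_17: α=1, u≡5; β=-2, v≡2 (mod 17); (5|17)=-1, (2|17)=+1; sign (−1)^0·-1^-2·+1^1 = +1.
(a,b)_∞: sgn(663)=+, sgn(33)=+, so +1.
Ram(663, 33) = {3, 13}; no ℚ_3-point on the conic.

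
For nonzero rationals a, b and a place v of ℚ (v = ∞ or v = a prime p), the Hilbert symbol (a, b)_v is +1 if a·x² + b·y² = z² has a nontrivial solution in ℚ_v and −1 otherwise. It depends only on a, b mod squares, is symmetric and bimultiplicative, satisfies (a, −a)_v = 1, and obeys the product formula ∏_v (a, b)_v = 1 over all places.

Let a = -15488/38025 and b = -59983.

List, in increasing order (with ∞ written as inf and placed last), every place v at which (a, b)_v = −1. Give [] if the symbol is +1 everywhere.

Mod squares: a ≡ -2, b ≡ -59983. Check v ∈ {∞, 2, 3, 5, 7, 11, 13, 19, 41}.
v=5: a=5^-2·(≡2), b=5^0·(≡2) mod 5; (2|5)=-1, (2|5)=-1; (−1)^{-2·0·2}·(-1)^0·(-1)^-2 = +1.
v=19: a=19^0·(≡9), b=19^1·(≡16) mod 19; (9|19)=+1, (16|19)=+1; (−1)^{0·1·9}·(+1)^1·(+1)^0 = +1.
v=2: v_2(a)=7, v_2(b)=0; units ≡ 7, 1 (mod 8); ε·ε+αω+βω = 1·0+7·0+0·0 ≡ 0  ⇒  (a,b)_2 = +1.
v=11: a=11^2·(≡9), b=11^1·(≡3) mod 11; (9|11)=+1, (3|11)=+1; (−1)^{2·1·5}·(+1)^1·(+1)^2 = +1.
v=∞: -2 < 0 and -59983 < 0  ⇒  (a,b)_∞ = -1.
v=7: a=7^0·(≡3), b=7^1·(≡6) mod 7; (3|7)=-1, (6|7)=-1; (−1)^{0·1·3}·(-1)^1·(-1)^0 = -1.
v=13: a=13^-2·(≡2), b=13^0·(≡12) mod 13; (2|13)=-1, (12|13)=+1; (−1)^{-2·0·6}·(-1)^0·(+1)^-2 = +1.
v=3: a=3^-2·(≡1), b=3^0·(≡2) mod 3; (1|3)=+1, (2|3)=-1; (−1)^{-2·0·1}·(+1)^0·(-1)^-2 = +1.
v=41: a=41^0·(≡37), b=41^1·(≡13) mod 41; (37|41)=+1, (13|41)=-1; (−1)^{0·1·20}·(+1)^1·(-1)^0 = +1.
(-2, -59983 / ℚ) ramifies at {7, ∞}: a division algebra.

[7, inf]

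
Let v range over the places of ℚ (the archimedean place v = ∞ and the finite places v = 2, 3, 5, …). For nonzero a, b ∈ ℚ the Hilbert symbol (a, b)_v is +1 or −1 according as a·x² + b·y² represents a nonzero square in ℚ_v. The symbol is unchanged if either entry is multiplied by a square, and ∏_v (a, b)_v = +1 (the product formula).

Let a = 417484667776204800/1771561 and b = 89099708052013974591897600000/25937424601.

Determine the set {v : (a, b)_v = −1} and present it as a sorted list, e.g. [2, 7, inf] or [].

(a, b) ≡ (57, 260015) mod (ℚ^×)²; places V = {2, 3, 5, 7, 11, 17, 19, 23, ∞}.
(a,b)_11: α=-6, u≡2; β=-10, v≡10 (mod 11); (2|11)=-1, (10|11)=-1; sign (−1)^0·-1^-10·-1^-6 = +1.
(a,b)_3: α=5, u≡1; β=8, v≡2 (mod 3); (1|3)=+1, (2|3)=-1; sign (−1)^0·+1^8·-1^5 = -1.
(a,b)_17: α=2, u≡12; β=3, v≡12 (mod 17); (12|17)=-1, (12|17)=-1; sign (−1)^0·-1^3·-1^2 = -1.
(a,b)_∞: sgn(57)=+, sgn(260015)=+, so +1.
(a,b)_5: α=2, u≡2; β=5, v≡2 (mod 5); (2|5)=-1, (2|5)=-1; sign (−1)^0·-1^5·-1^2 = -1.
(a,b)_19: α=3, u≡15; β=5, v≡4 (mod 19); (15|19)=-1, (4|19)=+1; sign (−1)^1·-1^5·+1^3 = +1.
(a,b)_2: α=16, β=22; u≡1, v≡7 (mod 8); ε(u)ε(v)=0·1, αω(v)=16·0, βω(u)=22·0; sum ≡ 0  ⇒  +1.
(a,b)_7: α=0, u≡2; β=1, v≡5 (mod 7); (2|7)=+1, (5|7)=-1; sign (−1)^0·+1^1·-1^0 = +1.
(a,b)_23: α=2, u≡11; β=3, v≡4 (mod 23); (11|23)=-1, (4|23)=+1; sign (−1)^0·-1^3·+1^2 = -1.
(57, 260015 / ℚ) ramifies at {3, 5, 17, 23}: a division algebra.

[3, 5, 17, 23]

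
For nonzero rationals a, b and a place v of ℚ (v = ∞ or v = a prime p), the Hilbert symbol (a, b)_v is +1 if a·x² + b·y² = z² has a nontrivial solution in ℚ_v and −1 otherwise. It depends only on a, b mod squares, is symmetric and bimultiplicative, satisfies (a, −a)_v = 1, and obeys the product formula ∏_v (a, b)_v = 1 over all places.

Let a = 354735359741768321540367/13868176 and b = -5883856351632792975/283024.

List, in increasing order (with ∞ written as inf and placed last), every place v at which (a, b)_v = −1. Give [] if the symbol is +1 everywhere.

(a, b) ≡ (1733303, -39) mod (ℚ^×)²; places V = {2, 3, 5, 7, 11, 13, 17, 19, 23, 29, 31, ∞}.
(a,b)_∞: sgn(1733303)=+, sgn(-39)=−, so +1.
(a,b)_2: α=-4, β=-4; u≡7, v≡1 (mod 8); ε(u)ε(v)=1·0, αω(v)=-4·0, βω(u)=-4·0; sum ≡ 0  ⇒  +1.
(a,b)_5: α=0, u≡2; β=2, v≡4 (mod 5); (2|5)=-1, (4|5)=+1; sign (−1)^0·-1^2·+1^0 = +1.
(a,b)_17: α=3, u≡11; β=4, v≡6 (mod 17); (11|17)=-1, (6|17)=-1; sign (−1)^0·-1^4·-1^3 = -1.
(a,b)_23: α=3, u≡8; β=2, v≡20 (mod 23); (8|23)=+1, (20|23)=-1; sign (−1)^0·+1^2·-1^3 = -1.
(a,b)_7: α=-4, u≡3; β=-2, v≡6 (mod 7); (3|7)=-1, (6|7)=-1; sign (−1)^0·-1^-2·-1^-4 = +1.
(a,b)_13: α=3, u≡4; β=3, v≡10 (mod 13); (4|13)=+1, (10|13)=+1; sign (−1)^0·+1^3·+1^3 = +1.
(a,b)_11: α=3, u≡9; β=0, v≡4 (mod 11); (9|11)=+1, (4|11)=+1; sign (−1)^0·+1^0·+1^3 = +1.
(a,b)_29: α=2, u≡19; β=2, v≡2 (mod 29); (19|29)=-1, (2|29)=-1; sign (−1)^0·-1^2·-1^2 = +1.
(a,b)_31: α=3, u≡25; β=2, v≡21 (mod 31); (25|31)=+1, (21|31)=-1; sign (−1)^0·+1^2·-1^3 = -1.
(a,b)_3: α=4, u≡2; β=1, v≡2 (mod 3); (2|3)=-1, (2|3)=-1; sign (−1)^0·-1^1·-1^4 = -1.
(a,b)_19: α=-2, u≡17; β=-2, v≡10 (mod 19); (17|19)=+1, (10|19)=-1; sign (−1)^0·+1^-2·-1^-2 = +1.
|Ram(1733303, -39)| = 4, even; anisotropic at {3, 17, 23, 31}.

[3, 17, 23, 31]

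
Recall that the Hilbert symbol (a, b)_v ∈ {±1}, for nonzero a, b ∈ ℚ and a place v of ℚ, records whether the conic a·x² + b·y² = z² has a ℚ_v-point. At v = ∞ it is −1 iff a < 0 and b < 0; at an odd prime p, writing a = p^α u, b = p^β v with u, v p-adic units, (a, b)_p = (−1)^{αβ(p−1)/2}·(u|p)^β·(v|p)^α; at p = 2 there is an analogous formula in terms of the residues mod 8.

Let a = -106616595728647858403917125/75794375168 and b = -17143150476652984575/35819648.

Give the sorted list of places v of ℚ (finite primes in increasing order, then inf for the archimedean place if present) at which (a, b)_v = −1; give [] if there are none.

[2, 3, 11, 29, 37, inf]

(a, b) ≡ (-6019530, -814) mod (ℚ^×)²; places V = {2, 3, 5, 11, 17, 23, 29, 37, ∞}.
(a,b)_23: α=-6, u≡14; β=-4, v≡21 (mod 23); (14|23)=-1, (21|23)=-1; sign (−1)^0·-1^-4·-1^-6 = +1.
(a,b)_2: α=-9, β=-7; u≡3, v≡1 (mod 8); ε(u)ε(v)=1·0, αω(v)=-9·0, βω(u)=-7·1; sum ≡ 1  ⇒  -1.
(a,b)_29: α=9, u≡3; β=6, v≡15 (mod 29); (3|29)=-1, (15|29)=-1; sign (−1)^0·-1^6·-1^9 = -1.
(a,b)_11: α=3, u≡1; β=3, v≡1 (mod 11); (1|11)=+1, (1|11)=+1; sign (−1)^1·+1^3·+1^3 = -1.
(a,b)_37: α=1, u≡21; β=1, v≡17 (mod 37); (21|37)=+1, (17|37)=-1; sign (−1)^0·+1^1·-1^1 = -1.
(a,b)_∞: sgn(-6019530)=−, sgn(-814)=−, so -1.
(a,b)_3: α=5, u≡1; β=4, v≡2 (mod 3); (1|3)=+1, (2|3)=-1; sign (−1)^0·+1^4·-1^5 = -1.
(a,b)_17: α=3, u≡6; β=2, v≡4 (mod 17); (6|17)=-1, (4|17)=+1; sign (−1)^0·-1^2·+1^3 = +1.
(a,b)_5: α=3, u≡1; β=2, v≡4 (mod 5); (1|5)=+1, (4|5)=+1; sign (−1)^0·+1^2·+1^3 = +1.
Ram(-6019530, -814) = {2, 3, 11, 29, 37, ∞}; no ℚ_2-point on the conic.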